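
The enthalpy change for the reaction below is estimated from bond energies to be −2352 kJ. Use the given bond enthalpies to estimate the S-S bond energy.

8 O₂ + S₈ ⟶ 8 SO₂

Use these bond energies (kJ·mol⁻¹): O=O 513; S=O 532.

D(S-S) ≈ 257 kJ/mol

Let D be the S-S bond energy.
Σ(broken) = 8×513 + 8×D = 4104 + 8D
Σ(formed) = 16×532 = 8512
ΔH = Σ(broken) − Σ(formed) = (4104 + 8D) − (8512) = −4408 + 8D
Setting this equal to −2352 kJ gives 8D = 2056, so D = 257 kJ/mol.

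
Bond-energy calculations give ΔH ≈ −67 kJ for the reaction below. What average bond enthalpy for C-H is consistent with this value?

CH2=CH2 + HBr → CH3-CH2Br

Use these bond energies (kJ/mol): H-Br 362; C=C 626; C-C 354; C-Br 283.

D(C-H) ≈ 418 kJ/mol

Let D be the C-H bond energy.
Σ(broken) = 4×D + 1×626 + 1×362 = 988 + 4D
Σ(formed) = 1×283 + 1×354 + 5×D = 637 + 5D
ΔH = Σ(broken) − Σ(formed) = (988 + 4D) − (637 + 5D) = +351 − D
Setting this equal to −67 kJ gives D = 418 kJ/mol.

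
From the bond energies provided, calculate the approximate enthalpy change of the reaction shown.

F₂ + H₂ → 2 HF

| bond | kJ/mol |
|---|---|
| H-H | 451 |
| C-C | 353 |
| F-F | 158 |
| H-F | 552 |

Bonds broken (reactants):
  F-F: 1 × 158 = 158
  H-H: 1 × 451 = 451
  Σ(broken) = 609 kJ
Bonds formed (products):
  H-F: 2 × 552 = 1104
  Σ(formed) = 1104 kJ
ΔH = Σ(broken) − Σ(formed) = 609 − 1104 = −495 kJ

ΔH ≈ −495 kJ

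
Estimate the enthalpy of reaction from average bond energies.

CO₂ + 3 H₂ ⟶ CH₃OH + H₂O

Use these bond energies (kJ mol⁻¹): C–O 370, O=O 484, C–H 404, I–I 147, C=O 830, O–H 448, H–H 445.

Bonds broken (reactants):
  C=O: 2 × 830 = 1660
  H–H: 3 × 445 = 1335
  Σ(broken) = 2995 kJ
Bonds formed (products):
  C–H: 3 × 404 = 1212
  C–O: 1 × 370 = 370
  O–H: 3 × 448 = 1344
  Σ(formed) = 2926 kJ
ΔH = Σ(broken) − Σ(formed) = 2995 − 2926 = +69 kJ

ΔH ≈ +69 kJ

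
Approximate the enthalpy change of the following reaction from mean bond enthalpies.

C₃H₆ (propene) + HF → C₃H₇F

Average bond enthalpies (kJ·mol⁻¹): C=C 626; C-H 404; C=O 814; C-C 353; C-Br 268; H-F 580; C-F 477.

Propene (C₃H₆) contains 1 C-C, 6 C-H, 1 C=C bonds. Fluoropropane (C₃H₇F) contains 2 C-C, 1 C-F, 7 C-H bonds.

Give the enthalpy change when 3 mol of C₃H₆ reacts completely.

Bonds broken (reactants):
  C-C: 1 × 353 = 353
  C-H: 6 × 404 = 2424
  C=C: 1 × 626 = 626
  H-F: 1 × 580 = 580
  Σ(broken) = 3983 kJ
Bonds formed (products):
  C-C: 2 × 353 = 706
  C-F: 1 × 477 = 477
  C-H: 7 × 404 = 2828
  Σ(formed) = 4011 kJ
ΔH = Σ(broken) − Σ(formed) = 3983 − 4011 = −28 kJ
For 3× the reaction as written: 3 × (−28) = −84 kJ

ΔH = −84 kJ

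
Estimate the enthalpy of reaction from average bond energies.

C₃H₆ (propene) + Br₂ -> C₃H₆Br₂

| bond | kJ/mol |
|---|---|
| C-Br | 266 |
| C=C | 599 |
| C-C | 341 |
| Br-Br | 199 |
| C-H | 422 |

Bonds broken (reactants):
  Br-Br: 1 × 199 = 199
  C-C: 1 × 341 = 341
  C-H: 6 × 422 = 2532
  C=C: 1 × 599 = 599
  Σ(broken) = 3671 kJ
Bonds formed (products):
  C-Br: 2 × 266 = 532
  C-C: 2 × 341 = 682
  C-H: 6 × 422 = 2532
  Σ(formed) = 3746 kJ
ΔH = Σ(broken) − Σ(formed) = 3671 − 3746 = −75 kJ

ΔH ≈ −75 kJ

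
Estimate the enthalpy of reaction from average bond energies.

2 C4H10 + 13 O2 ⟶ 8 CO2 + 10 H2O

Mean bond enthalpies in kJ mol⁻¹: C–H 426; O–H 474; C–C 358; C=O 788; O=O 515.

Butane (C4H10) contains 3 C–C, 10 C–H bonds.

ΔH ≈ −4725 kJ

Bonds broken (reactants):
  C–C: 6 × 358 = 2148
  C–H: 20 × 426 = 8520
  O=O: 13 × 515 = 6695
  Σ(broken) = 17363 kJ
Bonds formed (products):
  C=O: 16 × 788 = 12608
  O–H: 20 × 474 = 9480
  Σ(formed) = 22088 kJ
ΔH = Σ(broken) − Σ(formed) = 17363 − 22088 = −4725 kJ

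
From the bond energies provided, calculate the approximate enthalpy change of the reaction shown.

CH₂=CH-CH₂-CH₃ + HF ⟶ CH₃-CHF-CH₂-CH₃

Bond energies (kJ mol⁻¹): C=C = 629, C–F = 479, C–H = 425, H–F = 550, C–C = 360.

Bonds broken (reactants):
  C–C: 2 × 360 = 720
  C–H: 8 × 425 = 3400
  C=C: 1 × 629 = 629
  H–F: 1 × 550 = 550
  Σ(broken) = 5299 kJ
Bonds formed (products):
  C–C: 3 × 360 = 1080
  C–F: 1 × 479 = 479
  C–H: 9 × 425 = 3825
  Σ(formed) = 5384 kJ
ΔH = Σ(broken) − Σ(formed) = 5299 − 5384 = −85 kJ

ΔH ≈ −85 kJ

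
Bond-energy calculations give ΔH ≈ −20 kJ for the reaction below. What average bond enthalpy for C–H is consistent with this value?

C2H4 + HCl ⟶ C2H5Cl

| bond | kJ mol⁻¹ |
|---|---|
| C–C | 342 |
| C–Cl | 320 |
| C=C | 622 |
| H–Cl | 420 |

Let D be the C–H bond energy.
Σ(broken) = 4×D + 1×622 + 1×420 = 1042 + 4D
Σ(formed) = 1×342 + 1×320 + 5×D = 662 + 5D
ΔH = Σ(broken) − Σ(formed) = (1042 + 4D) − (662 + 5D) = +380 − D
Setting this equal to −20 kJ gives D = 400 kJ/mol.

D(C–H) ≈ 400 kJ/mol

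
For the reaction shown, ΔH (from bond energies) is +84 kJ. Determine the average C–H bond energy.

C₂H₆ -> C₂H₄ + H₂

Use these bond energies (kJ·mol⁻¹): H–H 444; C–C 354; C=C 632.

Let D be the C–H bond energy.
Σ(broken) = 1×354 + 6×D = 354 + 6D
Σ(formed) = 4×D + 1×632 + 1×444 = 1076 + 4D
ΔH = Σ(broken) − Σ(formed) = (354 + 6D) − (1076 + 4D) = −722 + 2D
Setting this equal to +84 kJ gives 2D = 806, so D = 403 kJ/mol.

D(C–H) ≈ 403 kJ/mol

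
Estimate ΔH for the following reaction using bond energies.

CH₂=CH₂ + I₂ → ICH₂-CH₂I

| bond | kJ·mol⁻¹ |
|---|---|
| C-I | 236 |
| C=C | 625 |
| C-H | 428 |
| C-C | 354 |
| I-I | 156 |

ΔH ≈ −45 kJ

Bonds broken (reactants):
  C-H: 4 × 428 = 1712
  C=C: 1 × 625 = 625
  I-I: 1 × 156 = 156
  Σ(broken) = 2493 kJ
Bonds formed (products):
  C-C: 1 × 354 = 354
  C-H: 4 × 428 = 1712
  C-I: 2 × 236 = 472
  Σ(formed) = 2538 kJ
ΔH = Σ(broken) − Σ(formed) = 2493 − 2538 = −45 kJ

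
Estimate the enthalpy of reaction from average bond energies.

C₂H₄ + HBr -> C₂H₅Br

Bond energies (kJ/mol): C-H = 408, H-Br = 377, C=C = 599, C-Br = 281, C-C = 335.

Bonds broken (reactants):
  C-H: 4 × 408 = 1632
  C=C: 1 × 599 = 599
  H-Br: 1 × 377 = 377
  Σ(broken) = 2608 kJ
Bonds formed (products):
  C-Br: 1 × 281 = 281
  C-C: 1 × 335 = 335
  C-H: 5 × 408 = 2040
  Σ(formed) = 2656 kJ
ΔH = Σ(broken) − Σ(formed) = 2608 − 2656 = −48 kJ

ΔH ≈ −48 kJ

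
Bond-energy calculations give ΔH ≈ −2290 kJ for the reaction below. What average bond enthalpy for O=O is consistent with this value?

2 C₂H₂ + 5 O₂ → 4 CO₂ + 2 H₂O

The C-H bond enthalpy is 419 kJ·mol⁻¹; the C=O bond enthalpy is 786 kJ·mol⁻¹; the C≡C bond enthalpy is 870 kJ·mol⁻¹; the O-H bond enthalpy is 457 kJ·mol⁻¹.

Let D be the O=O bond energy.
Σ(broken) = 2×870 + 4×419 + 5×D = 3416 + 5D
Σ(formed) = 8×786 + 4×457 = 8116
ΔH = Σ(broken) − Σ(formed) = (3416 + 5D) − (8116) = −4700 + 5D
Setting this equal to −2290 kJ gives 5D = 2410, so D = 482 kJ/mol.

D(O=O) ≈ 482 kJ/mol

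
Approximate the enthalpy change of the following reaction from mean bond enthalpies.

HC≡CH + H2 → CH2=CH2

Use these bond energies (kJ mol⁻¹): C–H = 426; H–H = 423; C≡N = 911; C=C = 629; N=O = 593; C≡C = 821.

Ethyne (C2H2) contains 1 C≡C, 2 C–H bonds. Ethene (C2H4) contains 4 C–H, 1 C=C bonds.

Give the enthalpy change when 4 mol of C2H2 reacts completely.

ΔH = −948 kJ

Bonds broken (reactants):
  C≡C: 1 × 821 = 821
  C–H: 2 × 426 = 852
  H–H: 1 × 423 = 423
  Σ(broken) = 2096 kJ
Bonds formed (products):
  C–H: 4 × 426 = 1704
  C=C: 1 × 629 = 629
  Σ(formed) = 2333 kJ
ΔH = Σ(broken) − Σ(formed) = 2096 − 2333 = −237 kJ
For 4× the reaction as written: 4 × (−237) = −948 kJ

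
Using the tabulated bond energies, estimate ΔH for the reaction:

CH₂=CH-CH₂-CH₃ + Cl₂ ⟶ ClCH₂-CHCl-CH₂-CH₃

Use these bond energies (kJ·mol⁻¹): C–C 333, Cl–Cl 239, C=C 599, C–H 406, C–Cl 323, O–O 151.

Bonds broken (reactants):
  C–C: 2 × 333 = 666
  C–H: 8 × 406 = 3248
  C=C: 1 × 599 = 599
  Cl–Cl: 1 × 239 = 239
  Σ(broken) = 4752 kJ
Bonds formed (products):
  C–C: 3 × 333 = 999
  C–Cl: 2 × 323 = 646
  C–H: 8 × 406 = 3248
  Σ(formed) = 4893 kJ
ΔH = Σ(broken) − Σ(formed) = 4752 − 4893 = −141 kJ

ΔH ≈ −141 kJ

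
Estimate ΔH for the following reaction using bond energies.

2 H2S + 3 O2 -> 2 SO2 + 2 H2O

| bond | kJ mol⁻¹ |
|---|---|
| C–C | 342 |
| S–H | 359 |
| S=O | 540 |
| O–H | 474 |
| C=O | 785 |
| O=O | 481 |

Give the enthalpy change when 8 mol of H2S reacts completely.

Bonds broken (reactants):
  O=O: 3 × 481 = 1443
  S–H: 4 × 359 = 1436
  Σ(broken) = 2879 kJ
Bonds formed (products):
  O–H: 4 × 474 = 1896
  S=O: 4 × 540 = 2160
  Σ(formed) = 4056 kJ
ΔH = Σ(broken) − Σ(formed) = 2879 − 4056 = −1177 kJ
For 4× the reaction as written: 4 × (−1177) = −4708 kJ

ΔH = −4708 kJ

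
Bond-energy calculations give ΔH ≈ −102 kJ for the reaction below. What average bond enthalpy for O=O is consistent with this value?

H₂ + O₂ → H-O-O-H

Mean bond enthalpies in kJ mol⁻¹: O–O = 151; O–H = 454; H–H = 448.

Let D be the O=O bond energy.
Σ(broken) = 1×448 + 1×D = 448 + D
Σ(formed) = 2×454 + 1×151 = 1059
ΔH = Σ(broken) − Σ(formed) = (448 + D) − (1059) = −611 + D
Setting this equal to −102 kJ gives D = 509 kJ/mol.

D(O=O) ≈ 509 kJ/mol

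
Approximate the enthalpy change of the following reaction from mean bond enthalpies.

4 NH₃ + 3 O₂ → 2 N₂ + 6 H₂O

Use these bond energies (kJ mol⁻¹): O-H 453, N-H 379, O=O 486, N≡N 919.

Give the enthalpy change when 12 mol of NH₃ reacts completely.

ΔH = −3804 kJ

Bonds broken (reactants):
  N-H: 12 × 379 = 4548
  O=O: 3 × 486 = 1458
  Σ(broken) = 6006 kJ
Bonds formed (products):
  N≡N: 2 × 919 = 1838
  O-H: 12 × 453 = 5436
  Σ(formed) = 7274 kJ
ΔH = Σ(broken) − Σ(formed) = 6006 − 7274 = −1268 kJ
For 3× the reaction as written: 3 × (−1268) = −3804 kJ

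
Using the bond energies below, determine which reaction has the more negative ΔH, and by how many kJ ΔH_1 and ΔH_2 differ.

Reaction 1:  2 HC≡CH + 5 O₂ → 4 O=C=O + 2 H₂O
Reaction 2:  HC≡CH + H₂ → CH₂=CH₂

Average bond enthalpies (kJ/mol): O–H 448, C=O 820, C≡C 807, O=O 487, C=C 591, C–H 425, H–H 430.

Reaction 1:
  Bonds broken (reactants):
    C≡C: 2 × 807 = 1614
    C–H: 4 × 425 = 1700
    O=O: 5 × 487 = 2435
    Σ(broken) = 5749 kJ
  Bonds formed (products):
    C=O: 8 × 820 = 6560
    O–H: 4 × 448 = 1792
    Σ(formed) = 8352 kJ
  ΔH_1 = 5749 − 8352 = −2603 kJ
Reaction 2:
  Bonds broken (reactants):
    C≡C: 1 × 807 = 807
    C–H: 2 × 425 = 850
    H–H: 1 × 430 = 430
    Σ(broken) = 2087 kJ
  Bonds formed (products):
    C–H: 4 × 425 = 1700
    C=C: 1 × 591 = 591
    Σ(formed) = 2291 kJ
  ΔH_2 = 2087 − 2291 = −204 kJ
ΔH_1 − ΔH_2 = −2399 kJ, so reaction 1 has the more negative ΔH; |ΔH_1 − ΔH_2| = 2399 kJ.

Reaction 1, by 2399 kJ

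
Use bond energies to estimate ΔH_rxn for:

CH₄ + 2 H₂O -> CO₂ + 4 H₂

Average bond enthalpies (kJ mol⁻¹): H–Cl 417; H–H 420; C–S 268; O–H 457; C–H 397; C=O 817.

Bonds broken (reactants):
  C–H: 4 × 397 = 1588
  O–H: 4 × 457 = 1828
  Σ(broken) = 3416 kJ
Bonds formed (products):
  C=O: 2 × 817 = 1634
  H–H: 4 × 420 = 1680
  Σ(formed) = 3314 kJ
ΔH = Σ(broken) − Σ(formed) = 3416 − 3314 = +102 kJ

ΔH ≈ +102 kJ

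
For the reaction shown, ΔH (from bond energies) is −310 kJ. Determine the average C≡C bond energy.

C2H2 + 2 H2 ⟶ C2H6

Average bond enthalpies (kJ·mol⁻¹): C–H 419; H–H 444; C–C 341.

Let D be the C≡C bond energy.
Σ(broken) = 1×D + 2×419 + 2×444 = 1726 + D
Σ(formed) = 1×341 + 6×419 = 2855
ΔH = Σ(broken) − Σ(formed) = (1726 + D) − (2855) = −1129 + D
Setting this equal to −310 kJ gives D = 819 kJ/mol.

D(C≡C) ≈ 819 kJ/mol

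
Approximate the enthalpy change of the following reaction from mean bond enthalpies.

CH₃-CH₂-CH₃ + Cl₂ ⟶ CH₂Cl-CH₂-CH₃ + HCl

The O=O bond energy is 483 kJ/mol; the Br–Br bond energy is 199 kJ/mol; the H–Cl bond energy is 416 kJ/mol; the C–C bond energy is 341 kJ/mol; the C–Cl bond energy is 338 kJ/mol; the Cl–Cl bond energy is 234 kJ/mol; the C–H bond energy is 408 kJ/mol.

Bonds broken (reactants):
  C–C: 2 × 341 = 682
  C–H: 8 × 408 = 3264
  Cl–Cl: 1 × 234 = 234
  Σ(broken) = 4180 kJ
Bonds formed (products):
  C–C: 2 × 341 = 682
  C–Cl: 1 × 338 = 338
  C–H: 7 × 408 = 2856
  H–Cl: 1 × 416 = 416
  Σ(formed) = 4292 kJ
ΔH = Σ(broken) − Σ(formed) = 4180 − 4292 = −112 kJ

ΔH ≈ −112 kJ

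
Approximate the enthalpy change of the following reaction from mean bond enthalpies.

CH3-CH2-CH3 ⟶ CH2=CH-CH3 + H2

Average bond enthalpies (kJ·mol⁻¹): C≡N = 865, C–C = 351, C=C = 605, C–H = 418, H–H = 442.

ΔH ≈ +140 kJ

Bonds broken (reactants):
  C–C: 2 × 351 = 702
  C–H: 8 × 418 = 3344
  Σ(broken) = 4046 kJ
Bonds formed (products):
  C–C: 1 × 351 = 351
  C–H: 6 × 418 = 2508
  C=C: 1 × 605 = 605
  H–H: 1 × 442 = 442
  Σ(formed) = 3906 kJ
ΔH = Σ(broken) − Σ(formed) = 4046 − 3906 = +140 kJ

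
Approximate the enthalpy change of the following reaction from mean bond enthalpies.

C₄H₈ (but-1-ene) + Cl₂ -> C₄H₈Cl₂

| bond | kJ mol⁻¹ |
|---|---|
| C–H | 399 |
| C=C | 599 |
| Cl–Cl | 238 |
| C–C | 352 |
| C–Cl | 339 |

ΔH ≈ −193 kJ

Bonds broken (reactants):
  C–C: 2 × 352 = 704
  C–H: 8 × 399 = 3192
  C=C: 1 × 599 = 599
  Cl–Cl: 1 × 238 = 238
  Σ(broken) = 4733 kJ
Bonds formed (products):
  C–C: 3 × 352 = 1056
  C–Cl: 2 × 339 = 678
  C–H: 8 × 399 = 3192
  Σ(formed) = 4926 kJ
ΔH = Σ(broken) − Σ(formed) = 4733 − 4926 = −193 kJ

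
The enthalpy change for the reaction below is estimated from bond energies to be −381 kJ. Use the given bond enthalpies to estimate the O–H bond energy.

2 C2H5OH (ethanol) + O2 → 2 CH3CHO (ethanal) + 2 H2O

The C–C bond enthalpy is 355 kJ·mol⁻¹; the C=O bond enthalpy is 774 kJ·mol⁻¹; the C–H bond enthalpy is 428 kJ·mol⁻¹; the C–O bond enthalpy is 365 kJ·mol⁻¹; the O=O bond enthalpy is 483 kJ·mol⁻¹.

Let D be the O–H bond energy.
Σ(broken) = 2×355 + 10×428 + 2×365 + 2×D + 1×483 = 6203 + 2D
Σ(formed) = 2×355 + 8×428 + 2×774 + 4×D = 5682 + 4D
ΔH = Σ(broken) − Σ(formed) = (6203 + 2D) − (5682 + 4D) = +521 − 2D
Setting this equal to −381 kJ gives 2D = 902, so D = 451 kJ/mol.

D(O–H) ≈ 451 kJ/mol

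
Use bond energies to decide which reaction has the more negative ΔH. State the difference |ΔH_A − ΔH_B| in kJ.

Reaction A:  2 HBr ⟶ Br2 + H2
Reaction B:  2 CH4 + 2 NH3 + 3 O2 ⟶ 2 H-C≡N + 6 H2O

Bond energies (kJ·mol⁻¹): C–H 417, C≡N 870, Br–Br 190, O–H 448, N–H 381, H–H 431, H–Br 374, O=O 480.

Reaction A:
  Bonds broken (reactants):
    H–Br: 2 × 374 = 748
    Σ(broken) = 748 kJ
  Bonds formed (products):
    Br–Br: 1 × 190 = 190
    H–H: 1 × 431 = 431
    Σ(formed) = 621 kJ
  ΔH_A = 748 − 621 = +127 kJ
Reaction B:
  Bonds broken (reactants):
    C–H: 8 × 417 = 3336
    N–H: 6 × 381 = 2286
    O=O: 3 × 480 = 1440
    Σ(broken) = 7062 kJ
  Bonds formed (products):
    C≡N: 2 × 870 = 1740
    C–H: 2 × 417 = 834
    O–H: 12 × 448 = 5376
    Σ(formed) = 7950 kJ
  ΔH_B = 7062 − 7950 = −888 kJ
ΔH_A − ΔH_B = +1015 kJ, so reaction B has the more negative ΔH; |ΔH_A − ΔH_B| = 1015 kJ.

Reaction B, by 1015 kJ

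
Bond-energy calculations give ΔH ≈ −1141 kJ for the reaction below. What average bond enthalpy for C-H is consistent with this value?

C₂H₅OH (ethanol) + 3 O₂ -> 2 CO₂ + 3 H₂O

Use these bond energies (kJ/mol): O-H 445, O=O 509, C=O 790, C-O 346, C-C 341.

D(C-H) ≈ 406 kJ/mol

Let D be the C-H bond energy.
Σ(broken) = 1×341 + 5×D + 1×346 + 1×445 + 3×509 = 2659 + 5D
Σ(formed) = 4×790 + 6×445 = 5830
ΔH = Σ(broken) − Σ(formed) = (2659 + 5D) − (5830) = −3171 + 5D
Setting this equal to −1141 kJ gives 5D = 2030, so D = 406 kJ/mol.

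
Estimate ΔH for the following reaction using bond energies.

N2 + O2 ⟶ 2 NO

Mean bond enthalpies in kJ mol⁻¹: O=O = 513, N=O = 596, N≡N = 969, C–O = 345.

ΔH ≈ +290 kJ

Bonds broken (reactants):
  N≡N: 1 × 969 = 969
  O=O: 1 × 513 = 513
  Σ(broken) = 1482 kJ
Bonds formed (products):
  N=O: 2 × 596 = 1192
  Σ(formed) = 1192 kJ
ΔH = Σ(broken) − Σ(formed) = 1482 − 1192 = +290 kJ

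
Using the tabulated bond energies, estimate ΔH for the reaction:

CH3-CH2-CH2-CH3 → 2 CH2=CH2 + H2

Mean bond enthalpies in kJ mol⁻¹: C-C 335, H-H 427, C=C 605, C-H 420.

Bonds broken (reactants):
  C-C: 3 × 335 = 1005
  C-H: 10 × 420 = 4200
  Σ(broken) = 5205 kJ
Bonds formed (products):
  C-H: 8 × 420 = 3360
  C=C: 2 × 605 = 1210
  H-H: 1 × 427 = 427
  Σ(formed) = 4997 kJ
ΔH = Σ(broken) − Σ(formed) = 5205 − 4997 = +208 kJ

ΔH ≈ +208 kJ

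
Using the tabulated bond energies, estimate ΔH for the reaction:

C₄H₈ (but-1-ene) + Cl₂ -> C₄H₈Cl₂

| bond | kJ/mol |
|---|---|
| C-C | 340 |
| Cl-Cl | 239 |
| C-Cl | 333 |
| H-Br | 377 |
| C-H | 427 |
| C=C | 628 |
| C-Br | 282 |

Bonds broken (reactants):
  C-C: 2 × 340 = 680
  C-H: 8 × 427 = 3416
  C=C: 1 × 628 = 628
  Cl-Cl: 1 × 239 = 239
  Σ(broken) = 4963 kJ
Bonds formed (products):
  C-C: 3 × 340 = 1020
  C-Cl: 2 × 333 = 666
  C-H: 8 × 427 = 3416
  Σ(formed) = 5102 kJ
ΔH = Σ(broken) − Σ(formed) = 4963 − 5102 = −139 kJ

ΔH ≈ −139 kJ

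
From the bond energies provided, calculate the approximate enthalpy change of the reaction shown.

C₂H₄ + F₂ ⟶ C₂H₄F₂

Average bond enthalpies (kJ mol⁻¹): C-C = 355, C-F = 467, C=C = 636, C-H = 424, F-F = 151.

Bonds broken (reactants):
  C-H: 4 × 424 = 1696
  C=C: 1 × 636 = 636
  F-F: 1 × 151 = 151
  Σ(broken) = 2483 kJ
Bonds formed (products):
  C-C: 1 × 355 = 355
  C-F: 2 × 467 = 934
  C-H: 4 × 424 = 1696
  Σ(formed) = 2985 kJ
ΔH = Σ(broken) − Σ(formed) = 2483 − 2985 = −502 kJ

ΔH ≈ −502 kJ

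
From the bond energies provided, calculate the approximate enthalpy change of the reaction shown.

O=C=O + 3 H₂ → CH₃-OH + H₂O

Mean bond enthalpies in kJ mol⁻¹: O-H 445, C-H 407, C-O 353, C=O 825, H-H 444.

Bonds broken (reactants):
  C=O: 2 × 825 = 1650
  H-H: 3 × 444 = 1332
  Σ(broken) = 2982 kJ
Bonds formed (products):
  C-H: 3 × 407 = 1221
  C-O: 1 × 353 = 353
  O-H: 3 × 445 = 1335
  Σ(formed) = 2909 kJ
ΔH = Σ(broken) − Σ(formed) = 2982 − 2909 = +73 kJ

ΔH ≈ +73 kJ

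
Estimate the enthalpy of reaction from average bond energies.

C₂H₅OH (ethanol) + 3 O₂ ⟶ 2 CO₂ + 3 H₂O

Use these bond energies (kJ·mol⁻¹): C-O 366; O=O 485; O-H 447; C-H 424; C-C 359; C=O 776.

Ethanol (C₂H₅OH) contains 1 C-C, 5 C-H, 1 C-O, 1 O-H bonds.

Bonds broken (reactants):
  C-C: 1 × 359 = 359
  C-H: 5 × 424 = 2120
  C-O: 1 × 366 = 366
  O-H: 1 × 447 = 447
  O=O: 3 × 485 = 1455
  Σ(broken) = 4747 kJ
Bonds formed (products):
  C=O: 4 × 776 = 3104
  O-H: 6 × 447 = 2682
  Σ(formed) = 5786 kJ
ΔH = Σ(broken) − Σ(formed) = 4747 − 5786 = −1039 kJ

ΔH ≈ −1039 kJ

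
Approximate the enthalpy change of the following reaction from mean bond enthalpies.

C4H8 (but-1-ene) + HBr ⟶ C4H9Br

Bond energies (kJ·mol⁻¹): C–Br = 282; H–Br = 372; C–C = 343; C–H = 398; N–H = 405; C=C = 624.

Bonds broken (reactants):
  C–C: 2 × 343 = 686
  C–H: 8 × 398 = 3184
  C=C: 1 × 624 = 624
  H–Br: 1 × 372 = 372
  Σ(broken) = 4866 kJ
Bonds formed (products):
  C–Br: 1 × 282 = 282
  C–C: 3 × 343 = 1029
  C–H: 9 × 398 = 3582
  Σ(formed) = 4893 kJ
ΔH = Σ(broken) − Σ(formed) = 4866 − 4893 = −27 kJ

ΔH ≈ −27 kJ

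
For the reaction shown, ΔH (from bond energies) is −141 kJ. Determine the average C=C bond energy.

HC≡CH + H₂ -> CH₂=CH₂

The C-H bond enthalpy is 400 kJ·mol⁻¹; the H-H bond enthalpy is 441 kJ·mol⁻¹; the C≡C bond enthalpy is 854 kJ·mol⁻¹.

Let D be the C=C bond energy.
Σ(broken) = 1×854 + 2×400 + 1×441 = 2095
Σ(formed) = 4×400 + 1×D = 1600 + D
ΔH = Σ(broken) − Σ(formed) = (2095) − (1600 + D) = +495 − D
Setting this equal to −141 kJ gives D = 636 kJ/mol.

D(C=C) ≈ 636 kJ/mol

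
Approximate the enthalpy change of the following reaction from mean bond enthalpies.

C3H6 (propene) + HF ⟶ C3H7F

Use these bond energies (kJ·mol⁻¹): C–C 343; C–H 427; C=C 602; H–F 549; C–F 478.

ΔH ≈ −97 kJ

Bonds broken (reactants):
  C–C: 1 × 343 = 343
  C–H: 6 × 427 = 2562
  C=C: 1 × 602 = 602
  H–F: 1 × 549 = 549
  Σ(broken) = 4056 kJ
Bonds formed (products):
  C–C: 2 × 343 = 686
  C–F: 1 × 478 = 478
  C–H: 7 × 427 = 2989
  Σ(formed) = 4153 kJ
ΔH = Σ(broken) − Σ(formed) = 4056 − 4153 = −97 kJ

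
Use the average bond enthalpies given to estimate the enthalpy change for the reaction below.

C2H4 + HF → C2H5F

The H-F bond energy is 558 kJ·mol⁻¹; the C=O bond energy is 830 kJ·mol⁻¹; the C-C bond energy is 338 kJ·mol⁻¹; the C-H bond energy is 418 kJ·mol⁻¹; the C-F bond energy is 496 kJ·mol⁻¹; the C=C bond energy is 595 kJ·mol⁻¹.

ΔH ≈ −99 kJ

Bonds broken (reactants):
  C-H: 4 × 418 = 1672
  C=C: 1 × 595 = 595
  H-F: 1 × 558 = 558
  Σ(broken) = 2825 kJ
Bonds formed (products):
  C-C: 1 × 338 = 338
  C-F: 1 × 496 = 496
  C-H: 5 × 418 = 2090
  Σ(formed) = 2924 kJ
ΔH = Σ(broken) − Σ(formed) = 2825 − 2924 = −99 kJ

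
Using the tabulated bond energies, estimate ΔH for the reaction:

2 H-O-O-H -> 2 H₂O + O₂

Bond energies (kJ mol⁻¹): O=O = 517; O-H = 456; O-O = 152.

Bonds broken (reactants):
  O-H: 4 × 456 = 1824
  O-O: 2 × 152 = 304
  Σ(broken) = 2128 kJ
Bonds formed (products):
  O-H: 4 × 456 = 1824
  O=O: 1 × 517 = 517
  Σ(formed) = 2341 kJ
ΔH = Σ(broken) − Σ(formed) = 2128 − 2341 = −213 kJ

ΔH ≈ −213 kJ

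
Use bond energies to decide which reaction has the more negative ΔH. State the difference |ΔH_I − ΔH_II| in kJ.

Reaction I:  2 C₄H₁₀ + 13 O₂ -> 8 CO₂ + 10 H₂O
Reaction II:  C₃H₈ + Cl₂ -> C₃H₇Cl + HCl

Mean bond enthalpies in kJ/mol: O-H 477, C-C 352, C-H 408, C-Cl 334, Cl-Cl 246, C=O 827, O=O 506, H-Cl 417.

Reaction I:
  Bonds broken (reactants):
    C-C: 6 × 352 = 2112
    C-H: 20 × 408 = 8160
    O=O: 13 × 506 = 6578
    Σ(broken) = 16850 kJ
  Bonds formed (products):
    C=O: 16 × 827 = 13232
    O-H: 20 × 477 = 9540
    Σ(formed) = 22772 kJ
  ΔH_I = 16850 − 22772 = −5922 kJ
Reaction II:
  Bonds broken (reactants):
    C-C: 2 × 352 = 704
    C-H: 8 × 408 = 3264
    Cl-Cl: 1 × 246 = 246
    Σ(broken) = 4214 kJ
  Bonds formed (products):
    C-C: 2 × 352 = 704
    C-Cl: 1 × 334 = 334
    C-H: 7 × 408 = 2856
    H-Cl: 1 × 417 = 417
    Σ(formed) = 4311 kJ
  ΔH_II = 4214 − 4311 = −97 kJ
ΔH_I − ΔH_II = −5825 kJ, so reaction I has the more negative ΔH; |ΔH_I − ΔH_II| = 5825 kJ.

Reaction I, by 5825 kJ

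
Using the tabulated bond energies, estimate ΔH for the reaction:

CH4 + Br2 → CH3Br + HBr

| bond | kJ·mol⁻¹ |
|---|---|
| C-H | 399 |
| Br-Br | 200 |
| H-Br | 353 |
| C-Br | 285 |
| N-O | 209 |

Bonds broken (reactants):
  Br-Br: 1 × 200 = 200
  C-H: 4 × 399 = 1596
  Σ(broken) = 1796 kJ
Bonds formed (products):
  C-Br: 1 × 285 = 285
  C-H: 3 × 399 = 1197
  H-Br: 1 × 353 = 353
  Σ(formed) = 1835 kJ
ΔH = Σ(broken) − Σ(formed) = 1796 − 1835 = −39 kJ

ΔH ≈ −39 kJ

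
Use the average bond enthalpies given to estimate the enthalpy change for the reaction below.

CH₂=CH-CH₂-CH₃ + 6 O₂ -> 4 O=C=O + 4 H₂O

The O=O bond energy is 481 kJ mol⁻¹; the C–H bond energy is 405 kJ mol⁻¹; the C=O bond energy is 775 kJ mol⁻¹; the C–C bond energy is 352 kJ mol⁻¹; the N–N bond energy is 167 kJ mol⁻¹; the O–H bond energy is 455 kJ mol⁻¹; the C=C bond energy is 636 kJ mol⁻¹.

ΔH ≈ −2374 kJ

Bonds broken (reactants):
  C–C: 2 × 352 = 704
  C–H: 8 × 405 = 3240
  C=C: 1 × 636 = 636
  O=O: 6 × 481 = 2886
  Σ(broken) = 7466 kJ
Bonds formed (products):
  C=O: 8 × 775 = 6200
  O–H: 8 × 455 = 3640
  Σ(formed) = 9840 kJ
ΔH = Σ(broken) − Σ(formed) = 7466 − 9840 = −2374 kJ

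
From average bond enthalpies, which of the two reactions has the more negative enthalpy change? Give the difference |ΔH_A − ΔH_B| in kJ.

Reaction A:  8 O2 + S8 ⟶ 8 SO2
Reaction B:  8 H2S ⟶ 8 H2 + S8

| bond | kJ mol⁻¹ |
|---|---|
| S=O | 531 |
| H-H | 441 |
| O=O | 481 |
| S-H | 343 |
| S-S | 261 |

Reaction A:
  Bonds broken (reactants):
    O=O: 8 × 481 = 3848
    S-S: 8 × 261 = 2088
    Σ(broken) = 5936 kJ
  Bonds formed (products):
    S=O: 16 × 531 = 8496
    Σ(formed) = 8496 kJ
  ΔH_A = 5936 − 8496 = −2560 kJ
Reaction B:
  Bonds broken (reactants):
    S-H: 16 × 343 = 5488
    Σ(broken) = 5488 kJ
  Bonds formed (products):
    H-H: 8 × 441 = 3528
    S-S: 8 × 261 = 2088
    Σ(formed) = 5616 kJ
  ΔH_B = 5488 − 5616 = −128 kJ
ΔH_A − ΔH_B = −2432 kJ, so reaction A has the more negative ΔH; |ΔH_A − ΔH_B| = 2432 kJ.

Reaction A, by 2432 kJ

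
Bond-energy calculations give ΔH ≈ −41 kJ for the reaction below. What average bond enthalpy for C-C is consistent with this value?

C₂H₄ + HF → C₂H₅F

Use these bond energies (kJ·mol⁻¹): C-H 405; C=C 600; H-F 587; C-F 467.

Let D be the C-C bond energy.
Σ(broken) = 4×405 + 1×600 + 1×587 = 2807
Σ(formed) = 1×D + 1×467 + 5×405 = 2492 + D
ΔH = Σ(broken) − Σ(formed) = (2807) − (2492 + D) = +315 − D
Setting this equal to −41 kJ gives D = 356 kJ/mol.

D(C-C) ≈ 356 kJ/mol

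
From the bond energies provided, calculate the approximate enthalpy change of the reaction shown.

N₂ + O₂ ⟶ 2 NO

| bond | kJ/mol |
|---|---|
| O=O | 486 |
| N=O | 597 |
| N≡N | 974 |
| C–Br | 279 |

ΔH ≈ +266 kJ

Bonds broken (reactants):
  N≡N: 1 × 974 = 974
  O=O: 1 × 486 = 486
  Σ(broken) = 1460 kJ
Bonds formed (products):
  N=O: 2 × 597 = 1194
  Σ(formed) = 1194 kJ
ΔH = Σ(broken) − Σ(formed) = 1460 − 1194 = +266 kJ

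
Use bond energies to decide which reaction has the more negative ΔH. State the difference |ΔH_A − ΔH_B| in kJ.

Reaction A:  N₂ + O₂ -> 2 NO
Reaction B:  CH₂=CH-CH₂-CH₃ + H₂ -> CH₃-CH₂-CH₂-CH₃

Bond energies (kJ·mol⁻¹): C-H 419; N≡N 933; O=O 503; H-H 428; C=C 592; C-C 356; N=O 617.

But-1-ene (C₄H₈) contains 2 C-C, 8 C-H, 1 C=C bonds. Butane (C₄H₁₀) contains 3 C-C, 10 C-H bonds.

Reaction B, by 376 kJ

Reaction A:
  Bonds broken (reactants):
    N≡N: 1 × 933 = 933
    O=O: 1 × 503 = 503
    Σ(broken) = 1436 kJ
  Bonds formed (products):
    N=O: 2 × 617 = 1234
    Σ(formed) = 1234 kJ
  ΔH_A = 1436 − 1234 = +202 kJ
Reaction B:
  Bonds broken (reactants):
    C-C: 2 × 356 = 712
    C-H: 8 × 419 = 3352
    C=C: 1 × 592 = 592
    H-H: 1 × 428 = 428
    Σ(broken) = 5084 kJ
  Bonds formed (products):
    C-C: 3 × 356 = 1068
    C-H: 10 × 419 = 4190
    Σ(formed) = 5258 kJ
  ΔH_B = 5084 − 5258 = −174 kJ
ΔH_A − ΔH_B = +376 kJ, so reaction B has the more negative ΔH; |ΔH_A − ΔH_B| = 376 kJ.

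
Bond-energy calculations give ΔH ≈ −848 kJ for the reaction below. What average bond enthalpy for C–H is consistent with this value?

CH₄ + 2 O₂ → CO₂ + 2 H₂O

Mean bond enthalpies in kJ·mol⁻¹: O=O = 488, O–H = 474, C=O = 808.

Let D be the C–H bond energy.
Σ(broken) = 4×D + 2×488 = 976 + 4D
Σ(formed) = 2×808 + 4×474 = 3512
ΔH = Σ(broken) − Σ(formed) = (976 + 4D) − (3512) = −2536 + 4D
Setting this equal to −848 kJ gives 4D = 1688, so D = 422 kJ/mol.

D(C–H) ≈ 422 kJ/mol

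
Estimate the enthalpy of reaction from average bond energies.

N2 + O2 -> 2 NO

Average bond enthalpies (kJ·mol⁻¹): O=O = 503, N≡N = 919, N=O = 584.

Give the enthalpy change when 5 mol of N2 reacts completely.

Bonds broken (reactants):
  N≡N: 1 × 919 = 919
  O=O: 1 × 503 = 503
  Σ(broken) = 1422 kJ
Bonds formed (products):
  N=O: 2 × 584 = 1168
  Σ(formed) = 1168 kJ
ΔH = Σ(broken) − Σ(formed) = 1422 − 1168 = +254 kJ
For 5× the reaction as written: 5 × (+254) = +1270 kJ

ΔH = +1270 kJ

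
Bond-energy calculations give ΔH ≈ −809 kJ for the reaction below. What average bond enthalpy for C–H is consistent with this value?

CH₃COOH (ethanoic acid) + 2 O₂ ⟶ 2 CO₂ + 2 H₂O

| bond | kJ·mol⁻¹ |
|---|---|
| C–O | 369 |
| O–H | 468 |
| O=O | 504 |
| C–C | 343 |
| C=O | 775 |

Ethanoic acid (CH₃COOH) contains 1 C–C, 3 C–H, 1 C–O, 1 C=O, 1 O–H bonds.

D(C–H) ≈ 400 kJ/mol

Let D be the C–H bond energy.
Σ(broken) = 1×343 + 3×D + 1×369 + 1×775 + 1×468 + 2×504 = 2963 + 3D
Σ(formed) = 4×775 + 4×468 = 4972
ΔH = Σ(broken) − Σ(formed) = (2963 + 3D) − (4972) = −2009 + 3D
Setting this equal to −809 kJ gives 3D = 1200, so D = 400 kJ/mol.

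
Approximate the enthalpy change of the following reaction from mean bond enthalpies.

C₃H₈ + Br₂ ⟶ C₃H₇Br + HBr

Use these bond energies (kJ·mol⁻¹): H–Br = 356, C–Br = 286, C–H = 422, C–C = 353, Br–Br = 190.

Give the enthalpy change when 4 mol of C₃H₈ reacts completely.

Bonds broken (reactants):
  Br–Br: 1 × 190 = 190
  C–C: 2 × 353 = 706
  C–H: 8 × 422 = 3376
  Σ(broken) = 4272 kJ
Bonds formed (products):
  C–Br: 1 × 286 = 286
  C–C: 2 × 353 = 706
  C–H: 7 × 422 = 2954
  H–Br: 1 × 356 = 356
  Σ(formed) = 4302 kJ
ΔH = Σ(broken) − Σ(formed) = 4272 − 4302 = −30 kJ
For 4× the reaction as written: 4 × (−30) = −120 kJ

ΔH = −120 kJ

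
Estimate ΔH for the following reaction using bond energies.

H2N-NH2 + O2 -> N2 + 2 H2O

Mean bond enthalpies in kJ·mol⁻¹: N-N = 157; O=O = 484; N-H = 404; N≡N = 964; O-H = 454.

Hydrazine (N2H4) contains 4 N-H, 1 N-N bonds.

Bonds broken (reactants):
  N-H: 4 × 404 = 1616
  N-N: 1 × 157 = 157
  O=O: 1 × 484 = 484
  Σ(broken) = 2257 kJ
Bonds formed (products):
  N≡N: 1 × 964 = 964
  O-H: 4 × 454 = 1816
  Σ(formed) = 2780 kJ
ΔH = Σ(broken) − Σ(formed) = 2257 − 2780 = −523 kJ

ΔH ≈ −523 kJ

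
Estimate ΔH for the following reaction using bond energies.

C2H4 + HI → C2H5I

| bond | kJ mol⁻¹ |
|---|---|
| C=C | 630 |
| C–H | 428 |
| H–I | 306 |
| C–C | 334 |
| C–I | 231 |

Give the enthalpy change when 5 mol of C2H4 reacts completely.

ΔH = −285 kJ

Bonds broken (reactants):
  C–H: 4 × 428 = 1712
  C=C: 1 × 630 = 630
  H–I: 1 × 306 = 306
  Σ(broken) = 2648 kJ
Bonds formed (products):
  C–C: 1 × 334 = 334
  C–H: 5 × 428 = 2140
  C–I: 1 × 231 = 231
  Σ(formed) = 2705 kJ
ΔH = Σ(broken) − Σ(formed) = 2648 − 2705 = −57 kJ
For 5× the reaction as written: 5 × (−57) = −285 kJ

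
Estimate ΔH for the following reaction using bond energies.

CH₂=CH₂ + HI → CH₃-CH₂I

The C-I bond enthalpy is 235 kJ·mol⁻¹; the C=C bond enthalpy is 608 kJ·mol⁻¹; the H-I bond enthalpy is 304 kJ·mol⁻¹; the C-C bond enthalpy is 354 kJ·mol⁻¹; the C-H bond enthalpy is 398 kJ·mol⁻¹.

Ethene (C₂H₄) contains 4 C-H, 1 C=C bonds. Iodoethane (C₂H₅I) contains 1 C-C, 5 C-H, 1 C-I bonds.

ΔH ≈ −75 kJ

Bonds broken (reactants):
  C-H: 4 × 398 = 1592
  C=C: 1 × 608 = 608
  H-I: 1 × 304 = 304
  Σ(broken) = 2504 kJ
Bonds formed (products):
  C-C: 1 × 354 = 354
  C-H: 5 × 398 = 1990
  C-I: 1 × 235 = 235
  Σ(formed) = 2579 kJ
ΔH = Σ(broken) − Σ(formed) = 2504 − 2579 = −75 kJ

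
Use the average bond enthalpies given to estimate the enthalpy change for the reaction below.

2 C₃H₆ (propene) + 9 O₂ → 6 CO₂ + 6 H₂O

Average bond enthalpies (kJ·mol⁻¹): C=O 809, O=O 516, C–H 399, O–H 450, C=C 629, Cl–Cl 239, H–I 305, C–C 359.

ΔH ≈ −3700 kJ

Bonds broken (reactants):
  C–C: 2 × 359 = 718
  C–H: 12 × 399 = 4788
  C=C: 2 × 629 = 1258
  O=O: 9 × 516 = 4644
  Σ(broken) = 11408 kJ
Bonds formed (products):
  C=O: 12 × 809 = 9708
  O–H: 12 × 450 = 5400
  Σ(formed) = 15108 kJ
ΔH = Σ(broken) − Σ(formed) = 11408 − 15108 = −3700 kJ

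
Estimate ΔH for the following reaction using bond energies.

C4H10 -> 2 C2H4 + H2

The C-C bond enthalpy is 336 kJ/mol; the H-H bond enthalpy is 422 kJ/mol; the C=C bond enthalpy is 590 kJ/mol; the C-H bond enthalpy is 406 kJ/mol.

Bonds broken (reactants):
  C-C: 3 × 336 = 1008
  C-H: 10 × 406 = 4060
  Σ(broken) = 5068 kJ
Bonds formed (products):
  C-H: 8 × 406 = 3248
  C=C: 2 × 590 = 1180
  H-H: 1 × 422 = 422
  Σ(formed) = 4850 kJ
ΔH = Σ(broken) − Σ(formed) = 5068 − 4850 = +218 kJ

ΔH ≈ +218 kJ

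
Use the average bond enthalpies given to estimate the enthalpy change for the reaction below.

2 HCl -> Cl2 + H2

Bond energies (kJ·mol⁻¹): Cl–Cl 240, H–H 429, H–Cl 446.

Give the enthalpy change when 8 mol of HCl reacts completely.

Bonds broken (reactants):
  H–Cl: 2 × 446 = 892
  Σ(broken) = 892 kJ
Bonds formed (products):
  Cl–Cl: 1 × 240 = 240
  H–H: 1 × 429 = 429
  Σ(formed) = 669 kJ
ΔH = Σ(broken) − Σ(formed) = 892 − 669 = +223 kJ
For 4× the reaction as written: 4 × (+223) = +892 kJ

ΔH = +892 kJ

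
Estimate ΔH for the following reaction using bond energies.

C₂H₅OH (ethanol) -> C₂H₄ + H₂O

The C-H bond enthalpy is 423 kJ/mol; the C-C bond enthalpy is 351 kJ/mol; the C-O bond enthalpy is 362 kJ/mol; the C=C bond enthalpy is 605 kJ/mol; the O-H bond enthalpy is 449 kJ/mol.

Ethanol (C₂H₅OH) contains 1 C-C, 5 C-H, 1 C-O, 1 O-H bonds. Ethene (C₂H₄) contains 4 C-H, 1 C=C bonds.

Bonds broken (reactants):
  C-C: 1 × 351 = 351
  C-H: 5 × 423 = 2115
  C-O: 1 × 362 = 362
  O-H: 1 × 449 = 449
  Σ(broken) = 3277 kJ
Bonds formed (products):
  C-H: 4 × 423 = 1692
  C=C: 1 × 605 = 605
  O-H: 2 × 449 = 898
  Σ(formed) = 3195 kJ
ΔH = Σ(broken) − Σ(formed) = 3277 − 3195 = +82 kJ

ΔH ≈ +82 kJ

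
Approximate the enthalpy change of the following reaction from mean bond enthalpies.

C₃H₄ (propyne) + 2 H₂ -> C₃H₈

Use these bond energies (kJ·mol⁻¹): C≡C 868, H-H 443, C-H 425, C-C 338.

ΔH ≈ −284 kJ

Bonds broken (reactants):
  C≡C: 1 × 868 = 868
  C-C: 1 × 338 = 338
  C-H: 4 × 425 = 1700
  H-H: 2 × 443 = 886
  Σ(broken) = 3792 kJ
Bonds formed (products):
  C-C: 2 × 338 = 676
  C-H: 8 × 425 = 3400
  Σ(formed) = 4076 kJ
ΔH = Σ(broken) − Σ(formed) = 3792 − 4076 = −284 kJ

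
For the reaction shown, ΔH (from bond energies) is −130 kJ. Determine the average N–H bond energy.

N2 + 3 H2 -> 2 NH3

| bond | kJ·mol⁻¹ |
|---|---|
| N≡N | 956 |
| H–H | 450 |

D(N–H) ≈ 406 kJ/mol

Let D be the N–H bond energy.
Σ(broken) = 3×450 + 1×956 = 2306
Σ(formed) = 6×D = 6D
ΔH = Σ(broken) − Σ(formed) = (2306) − (6D) = +2306 − 6D
Setting this equal to −130 kJ gives 6D = 2436, so D = 406 kJ/mol.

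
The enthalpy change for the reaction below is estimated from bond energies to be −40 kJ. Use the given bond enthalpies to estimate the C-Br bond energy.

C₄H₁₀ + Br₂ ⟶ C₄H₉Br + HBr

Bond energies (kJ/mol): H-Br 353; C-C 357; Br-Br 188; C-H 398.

D(C-Br) ≈ 273 kJ/mol

Let D be the C-Br bond energy.
Σ(broken) = 1×188 + 3×357 + 10×398 = 5239
Σ(formed) = 1×D + 3×357 + 9×398 + 1×353 = 5006 + D
ΔH = Σ(broken) − Σ(formed) = (5239) − (5006 + D) = +233 − D
Setting this equal to −40 kJ gives D = 273 kJ/mol.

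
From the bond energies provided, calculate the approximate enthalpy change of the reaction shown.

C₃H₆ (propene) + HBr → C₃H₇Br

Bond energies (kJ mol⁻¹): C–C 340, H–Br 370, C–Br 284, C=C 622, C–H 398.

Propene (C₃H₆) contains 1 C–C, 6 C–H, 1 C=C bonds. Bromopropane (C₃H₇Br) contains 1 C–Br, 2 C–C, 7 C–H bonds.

Bonds broken (reactants):
  C–C: 1 × 340 = 340
  C–H: 6 × 398 = 2388
  C=C: 1 × 622 = 622
  H–Br: 1 × 370 = 370
  Σ(broken) = 3720 kJ
Bonds formed (products):
  C–Br: 1 × 284 = 284
  C–C: 2 × 340 = 680
  C–H: 7 × 398 = 2786
  Σ(formed) = 3750 kJ
ΔH = Σ(broken) − Σ(formed) = 3720 − 3750 = −30 kJ

ΔH ≈ −30 kJ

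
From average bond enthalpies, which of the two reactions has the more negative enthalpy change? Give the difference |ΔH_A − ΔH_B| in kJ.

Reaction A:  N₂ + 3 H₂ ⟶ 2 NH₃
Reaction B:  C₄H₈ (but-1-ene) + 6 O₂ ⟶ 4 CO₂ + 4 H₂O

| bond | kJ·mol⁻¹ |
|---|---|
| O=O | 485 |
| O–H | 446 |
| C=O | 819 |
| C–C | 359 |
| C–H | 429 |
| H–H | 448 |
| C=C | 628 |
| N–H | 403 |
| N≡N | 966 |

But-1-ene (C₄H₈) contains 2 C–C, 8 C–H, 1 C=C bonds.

Reaction B, by 2324 kJ

Reaction A:
  Bonds broken (reactants):
    H–H: 3 × 448 = 1344
    N≡N: 1 × 966 = 966
    Σ(broken) = 2310 kJ
  Bonds formed (products):
    N–H: 6 × 403 = 2418
    Σ(formed) = 2418 kJ
  ΔH_A = 2310 − 2418 = −108 kJ
Reaction B:
  Bonds broken (reactants):
    C–C: 2 × 359 = 718
    C–H: 8 × 429 = 3432
    C=C: 1 × 628 = 628
    O=O: 6 × 485 = 2910
    Σ(broken) = 7688 kJ
  Bonds formed (products):
    C=O: 8 × 819 = 6552
    O–H: 8 × 446 = 3568
    Σ(formed) = 10120 kJ
  ΔH_B = 7688 − 10120 = −2432 kJ
ΔH_A − ΔH_B = +2324 kJ, so reaction B has the more negative ΔH; |ΔH_A − ΔH_B| = 2324 kJ.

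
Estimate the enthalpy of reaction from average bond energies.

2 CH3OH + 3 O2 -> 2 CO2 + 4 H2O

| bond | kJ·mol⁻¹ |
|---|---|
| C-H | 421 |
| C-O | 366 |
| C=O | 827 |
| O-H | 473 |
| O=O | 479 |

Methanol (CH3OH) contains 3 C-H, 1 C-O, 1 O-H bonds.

Bonds broken (reactants):
  C-H: 6 × 421 = 2526
  C-O: 2 × 366 = 732
  O-H: 2 × 473 = 946
  O=O: 3 × 479 = 1437
  Σ(broken) = 5641 kJ
Bonds formed (products):
  C=O: 4 × 827 = 3308
  O-H: 8 × 473 = 3784
  Σ(formed) = 7092 kJ
ΔH = Σ(broken) − Σ(formed) = 5641 − 7092 = −1451 kJ

ΔH ≈ −1451 kJ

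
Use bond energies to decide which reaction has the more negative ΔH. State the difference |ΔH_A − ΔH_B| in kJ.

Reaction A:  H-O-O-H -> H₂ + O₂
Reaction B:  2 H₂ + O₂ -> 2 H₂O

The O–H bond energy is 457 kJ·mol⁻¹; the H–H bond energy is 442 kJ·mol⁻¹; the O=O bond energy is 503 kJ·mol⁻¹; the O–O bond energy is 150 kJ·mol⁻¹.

Reaction B, by 560 kJ

Reaction A:
  Bonds broken (reactants):
    O–H: 2 × 457 = 914
    O–O: 1 × 150 = 150
    Σ(broken) = 1064 kJ
  Bonds formed (products):
    H–H: 1 × 442 = 442
    O=O: 1 × 503 = 503
    Σ(formed) = 945 kJ
  ΔH_A = 1064 − 945 = +119 kJ
Reaction B:
  Bonds broken (reactants):
    H–H: 2 × 442 = 884
    O=O: 1 × 503 = 503
    Σ(broken) = 1387 kJ
  Bonds formed (products):
    O–H: 4 × 457 = 1828
    Σ(formed) = 1828 kJ
  ΔH_B = 1387 − 1828 = −441 kJ
ΔH_A − ΔH_B = +560 kJ, so reaction B has the more negative ΔH; |ΔH_A − ΔH_B| = 560 kJ.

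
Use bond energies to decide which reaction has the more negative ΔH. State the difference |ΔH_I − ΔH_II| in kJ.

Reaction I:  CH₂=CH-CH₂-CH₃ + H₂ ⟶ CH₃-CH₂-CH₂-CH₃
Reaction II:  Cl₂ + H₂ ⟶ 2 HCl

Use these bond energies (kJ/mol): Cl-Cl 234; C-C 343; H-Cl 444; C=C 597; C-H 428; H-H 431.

Reaction II, by 52 kJ

Reaction I:
  Bonds broken (reactants):
    C-C: 2 × 343 = 686
    C-H: 8 × 428 = 3424
    C=C: 1 × 597 = 597
    H-H: 1 × 431 = 431
    Σ(broken) = 5138 kJ
  Bonds formed (products):
    C-C: 3 × 343 = 1029
    C-H: 10 × 428 = 4280
    Σ(formed) = 5309 kJ
  ΔH_I = 5138 − 5309 = −171 kJ
Reaction II:
  Bonds broken (reactants):
    Cl-Cl: 1 × 234 = 234
    H-H: 1 × 431 = 431
    Σ(broken) = 665 kJ
  Bonds formed (products):
    H-Cl: 2 × 444 = 888
    Σ(formed) = 888 kJ
  ΔH_II = 665 − 888 = −223 kJ
ΔH_I − ΔH_II = +52 kJ, so reaction II has the more negative ΔH; |ΔH_I − ΔH_II| = 52 kJ.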